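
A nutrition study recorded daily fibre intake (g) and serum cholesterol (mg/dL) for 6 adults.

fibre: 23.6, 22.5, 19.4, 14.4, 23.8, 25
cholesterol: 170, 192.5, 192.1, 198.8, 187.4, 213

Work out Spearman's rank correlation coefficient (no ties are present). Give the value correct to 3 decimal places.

-0.029

Rank fibre: 4, 3, 2, 1, 5, 6
Rank cholesterol: 1, 4, 3, 5, 2, 6
d = rank(fibre) − rank(cholesterol): 3, -1, -1, -4, 3, 0; Σd² = 36
ρ = 1 − 6Σd² / [n(n²−1)] = 1 − 6×36 / (6×35) = 1 − 216/210 ≈ -0.029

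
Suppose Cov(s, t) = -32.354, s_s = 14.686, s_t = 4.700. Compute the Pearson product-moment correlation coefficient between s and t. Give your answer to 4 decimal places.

-0.4687

r = Cov(s,t) / (s_s · s_t) = -32.354 / (14.686 × 4.700)
  = -32.354 / 69.0242 ≈ -0.4687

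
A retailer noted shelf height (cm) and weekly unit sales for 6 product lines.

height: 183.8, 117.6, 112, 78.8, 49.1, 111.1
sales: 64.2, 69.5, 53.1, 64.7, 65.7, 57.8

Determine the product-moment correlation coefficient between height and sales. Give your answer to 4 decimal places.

-0.0810

n = 6, Σx = 652.4, Σy = 375, Σx² = 81119.66, Σy² = 23614.92, Σxy = 40666.17
nΣxy − ΣxΣy = 243997.02 − 244650 = -652.98
nΣx² − (Σx)² = 486717.96 − 425625.76 = 61092.2; nΣy² − (Σy)² = 141689.52 − 140625 = 1064.52
r = -652.98 / √(61092.2 × 1064.52) = -652.98 / 8064.3579 ≈ -0.0810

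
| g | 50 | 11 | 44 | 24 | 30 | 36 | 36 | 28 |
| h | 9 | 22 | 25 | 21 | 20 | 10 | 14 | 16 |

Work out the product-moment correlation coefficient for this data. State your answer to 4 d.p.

n = 8, Σg = 259, Σh = 137, Σg² = 9409, Σh² = 2583, Σgh = 4208
nΣgh − ΣgΣh = 33664 − 35483 = -1819
nΣg² − (Σg)² = 75272 − 67081 = 8191; nΣh² − (Σh)² = 20664 − 18769 = 1895
r = -1819 / √(8191 × 1895) = -1819 / 3939.7900 ≈ -0.4617

-0.4617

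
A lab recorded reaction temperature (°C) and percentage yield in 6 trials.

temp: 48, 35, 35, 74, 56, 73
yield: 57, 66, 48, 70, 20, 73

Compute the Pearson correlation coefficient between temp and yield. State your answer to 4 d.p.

n = 6, Σx = 321, Σy = 334, Σx² = 18695, Σy² = 20538, Σxy = 18355
nΣxy − ΣxΣy = 110130 − 107214 = 2916
nΣx² − (Σx)² = 112170 − 103041 = 9129; nΣy² − (Σy)² = 123228 − 111556 = 11672
r = 2916 / √(9129 × 11672) = 2916 / 10322.4846 ≈ 0.2825

0.2825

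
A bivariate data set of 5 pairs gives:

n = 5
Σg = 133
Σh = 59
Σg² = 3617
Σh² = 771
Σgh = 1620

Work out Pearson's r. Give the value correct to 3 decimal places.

0.657

r = (nΣgh − ΣgΣh) / √[(nΣg² − (Σg)²)(nΣh² − (Σh)²)]
Numerator: 5×1620 − 133×59 = 253
Denominator: √[(18085 − 17689)(3855 − 3481)] = √[396 × 374] = 384.8428
r = 253 / 384.8428 ≈ 0.657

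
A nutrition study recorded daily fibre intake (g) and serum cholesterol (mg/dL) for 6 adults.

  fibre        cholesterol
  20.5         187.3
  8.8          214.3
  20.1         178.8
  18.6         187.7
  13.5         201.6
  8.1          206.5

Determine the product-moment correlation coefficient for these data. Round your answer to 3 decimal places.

-0.947

n = 6, Σx = 89.6, Σy = 1176.2, Σx² = 1495.52, Σy² = 231491.32, Σxy = 17204.84
nΣxy − ΣxΣy = 103229.04 − 105387.52 = -2158.48
nΣx² − (Σx)² = 8973.12 − 8028.16 = 944.96; nΣy² − (Σy)² = 1388947.92 − 1383446.44 = 5501.48
r = -2158.48 / √(944.96 × 5501.48) = -2158.48 / 2280.0611 ≈ -0.947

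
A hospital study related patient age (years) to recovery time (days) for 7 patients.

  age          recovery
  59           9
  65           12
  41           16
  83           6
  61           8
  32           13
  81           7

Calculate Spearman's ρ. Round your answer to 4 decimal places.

-0.8571

Rank age: 3, 5, 2, 7, 4, 1, 6
Rank recovery: 4, 5, 7, 1, 3, 6, 2
d = rank(age) − rank(recovery): -1, 0, -5, 6, 1, -5, 4; Σd² = 104
ρ = 1 − 6Σd² / [n(n²−1)] = 1 − 6×104 / (7×48) = 1 − 624/336 ≈ -0.8571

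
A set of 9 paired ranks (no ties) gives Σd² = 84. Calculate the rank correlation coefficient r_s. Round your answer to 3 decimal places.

0.300

ρ = 1 − 6Σd² / [n(n²−1)] = 1 − 6×84 / (9×80)
  = 1 − 504/720 = 1 − 0.7000 ≈ 0.300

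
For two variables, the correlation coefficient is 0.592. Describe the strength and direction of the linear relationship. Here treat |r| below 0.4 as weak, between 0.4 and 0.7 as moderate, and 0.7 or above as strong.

r = 0.592 > 0 so the relationship is positive.
|r| = 0.592, which falls in the moderate range.

moderate positive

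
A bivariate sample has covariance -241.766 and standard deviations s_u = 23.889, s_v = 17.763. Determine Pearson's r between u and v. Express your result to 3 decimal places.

r = Cov(u,v) / (s_u · s_v) = -241.766 / (23.889 × 17.763)
  = -241.766 / 424.3403 ≈ -0.570

-0.570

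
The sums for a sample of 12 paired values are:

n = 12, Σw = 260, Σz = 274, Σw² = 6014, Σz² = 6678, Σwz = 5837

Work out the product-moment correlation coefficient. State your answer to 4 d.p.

r = (nΣwz − ΣwΣz) / √[(nΣw² − (Σw)²)(nΣz² − (Σz)²)]
Numerator: 12×5837 − 260×274 = -1196
Denominator: √[(72168 − 67600)(80136 − 75076)] = √[4568 × 5060] = 4807.7105
r = -1196 / 4807.7105 ≈ -0.2488

-0.2488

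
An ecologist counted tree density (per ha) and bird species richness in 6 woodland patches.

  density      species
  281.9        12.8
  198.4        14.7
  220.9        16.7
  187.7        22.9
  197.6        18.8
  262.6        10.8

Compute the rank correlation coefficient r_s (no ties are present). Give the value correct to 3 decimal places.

-0.886

Rank density: 6, 3, 4, 1, 2, 5
Rank species: 2, 3, 4, 6, 5, 1
d = rank(density) − rank(species): 4, 0, 0, -5, -3, 4; Σd² = 66
ρ = 1 − 6Σd² / [n(n²−1)] = 1 − 6×66 / (6×35) = 1 − 396/210 ≈ -0.886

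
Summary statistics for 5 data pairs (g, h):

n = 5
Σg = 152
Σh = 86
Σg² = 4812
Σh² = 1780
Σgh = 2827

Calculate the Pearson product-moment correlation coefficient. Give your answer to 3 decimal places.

0.887

r = (nΣgh − ΣgΣh) / √[(nΣg² − (Σg)²)(nΣh² − (Σh)²)]
Numerator: 5×2827 − 152×86 = 1063
Denominator: √[(24060 − 23104)(8900 − 7396)] = √[956 × 1504] = 1199.0930
r = 1063 / 1199.0930 ≈ 0.887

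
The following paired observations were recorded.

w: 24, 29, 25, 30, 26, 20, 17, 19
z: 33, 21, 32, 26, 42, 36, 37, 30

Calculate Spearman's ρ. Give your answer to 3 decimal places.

-0.476

Rank w: 4, 7, 5, 8, 6, 3, 1, 2
Rank z: 5, 1, 4, 2, 8, 6, 7, 3
d = rank(w) − rank(z): -1, 6, 1, 6, -2, -3, -6, -1; Σd² = 124
ρ = 1 − 6Σd² / [n(n²−1)] = 1 − 6×124 / (8×63) = 1 − 744/504 ≈ -0.476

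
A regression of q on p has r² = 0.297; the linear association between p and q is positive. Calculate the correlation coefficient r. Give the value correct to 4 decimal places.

|r| = √0.297 = 0.5450
The association is positive, so r = 0.5450.

0.5450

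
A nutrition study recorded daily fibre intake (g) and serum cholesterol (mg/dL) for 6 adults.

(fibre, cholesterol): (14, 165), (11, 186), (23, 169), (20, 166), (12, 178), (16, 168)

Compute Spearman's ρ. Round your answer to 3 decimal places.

Rank fibre: 3, 1, 6, 5, 2, 4
Rank cholesterol: 1, 6, 4, 2, 5, 3
d = rank(fibre) − rank(cholesterol): 2, -5, 2, 3, -3, 1; Σd² = 52
ρ = 1 − 6Σd² / [n(n²−1)] = 1 − 6×52 / (6×35) = 1 − 312/210 ≈ -0.486

-0.486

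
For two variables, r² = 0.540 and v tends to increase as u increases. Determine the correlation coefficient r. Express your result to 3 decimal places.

|r| = √0.540 = 0.735
The association is positive, so r = 0.735.

0.735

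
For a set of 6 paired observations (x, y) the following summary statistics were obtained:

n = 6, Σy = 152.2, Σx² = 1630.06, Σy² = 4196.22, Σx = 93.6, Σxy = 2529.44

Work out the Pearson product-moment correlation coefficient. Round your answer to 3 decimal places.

r = (nΣxy − ΣxΣy) / √[(nΣx² − (Σx)²)(nΣy² − (Σy)²)]
Numerator: 6×2529.44 − 93.6×152.2 = 930.72
Denominator: √[(9780.36 − 8760.96)(25177.32 − 23164.84)] = √[1019.4 × 2012.48] = 1432.3136
r = 930.72 / 1432.3136 ≈ 0.650

0.650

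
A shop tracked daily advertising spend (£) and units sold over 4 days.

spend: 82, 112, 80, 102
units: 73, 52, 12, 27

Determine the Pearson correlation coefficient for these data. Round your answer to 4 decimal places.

0.0857

n = 4, Σx = 376, Σy = 164, Σx² = 36072, Σy² = 8906, Σxy = 15524
nΣxy − ΣxΣy = 62096 − 61664 = 432
nΣx² − (Σx)² = 144288 − 141376 = 2912; nΣy² − (Σy)² = 35624 − 26896 = 8728
r = 432 / √(2912 × 8728) = 432 / 5041.4220 ≈ 0.0857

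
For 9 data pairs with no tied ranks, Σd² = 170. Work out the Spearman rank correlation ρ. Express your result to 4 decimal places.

-0.4167

ρ = 1 − 6Σd² / [n(n²−1)] = 1 − 6×170 / (9×80)
  = 1 − 1020/720 = 1 − 1.41667 ≈ -0.4167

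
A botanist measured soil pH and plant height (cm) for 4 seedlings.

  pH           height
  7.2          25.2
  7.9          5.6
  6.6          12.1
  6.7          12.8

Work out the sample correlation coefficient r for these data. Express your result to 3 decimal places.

-0.286

n = 4, Σx = 28.4, Σy = 55.7, Σx² = 202.7, Σy² = 976.65, Σxy = 391.3
nΣxy − ΣxΣy = 1565.2 − 1581.88 = -16.68
nΣx² − (Σx)² = 810.8 − 806.56 = 4.24; nΣy² − (Σy)² = 3906.6 − 3102.49 = 804.11
r = -16.68 / √(4.24 × 804.11) = -16.68 / 58.3903 ≈ -0.286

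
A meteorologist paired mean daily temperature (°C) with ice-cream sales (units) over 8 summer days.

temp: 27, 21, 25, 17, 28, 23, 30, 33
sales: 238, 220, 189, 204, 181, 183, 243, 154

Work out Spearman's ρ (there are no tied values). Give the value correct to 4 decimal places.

Rank temp: 5, 2, 4, 1, 6, 3, 7, 8
Rank sales: 7, 6, 4, 5, 2, 3, 8, 1
d = rank(temp) − rank(sales): -2, -4, 0, -4, 4, 0, -1, 7; Σd² = 102
ρ = 1 − 6Σd² / [n(n²−1)] = 1 − 6×102 / (8×63) = 1 − 612/504 ≈ -0.2143

-0.2143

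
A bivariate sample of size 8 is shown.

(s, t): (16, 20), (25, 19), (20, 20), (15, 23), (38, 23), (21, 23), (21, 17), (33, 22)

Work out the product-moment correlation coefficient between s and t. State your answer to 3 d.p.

0.275

n = 8, Σs = 189, Σt = 167, Σs² = 4921, Σt² = 3521, Σst = 3980
nΣst − ΣsΣt = 31840 − 31563 = 277
nΣs² − (Σs)² = 39368 − 35721 = 3647; nΣt² − (Σt)² = 28168 − 27889 = 279
r = 277 / √(3647 × 279) = 277 / 1008.7185 ≈ 0.275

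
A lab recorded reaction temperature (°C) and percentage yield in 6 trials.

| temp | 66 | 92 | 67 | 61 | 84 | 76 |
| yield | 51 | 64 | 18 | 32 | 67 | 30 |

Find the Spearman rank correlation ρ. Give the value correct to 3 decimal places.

0.486

Rank temp: 2, 6, 3, 1, 5, 4
Rank yield: 4, 5, 1, 3, 6, 2
d = rank(temp) − rank(yield): -2, 1, 2, -2, -1, 2; Σd² = 18
ρ = 1 − 6Σd² / [n(n²−1)] = 1 − 6×18 / (6×35) = 1 − 108/210 ≈ 0.486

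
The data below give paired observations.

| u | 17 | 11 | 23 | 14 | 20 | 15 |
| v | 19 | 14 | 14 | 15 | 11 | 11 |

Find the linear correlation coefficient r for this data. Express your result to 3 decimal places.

-0.094

n = 6, Σu = 100, Σv = 84, Σu² = 1760, Σv² = 1220, Σuv = 1394
nΣuv − ΣuΣv = 8364 − 8400 = -36
nΣu² − (Σu)² = 10560 − 10000 = 560; nΣv² − (Σv)² = 7320 − 7056 = 264
r = -36 / √(560 × 264) = -36 / 384.4997 ≈ -0.094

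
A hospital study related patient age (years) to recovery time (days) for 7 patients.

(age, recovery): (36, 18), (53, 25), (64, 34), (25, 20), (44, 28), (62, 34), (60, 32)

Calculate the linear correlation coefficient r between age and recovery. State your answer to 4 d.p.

n = 7, Σx = 344, Σy = 191, Σx² = 18206, Σy² = 5469, Σxy = 9909
nΣxy − ΣxΣy = 69363 − 65704 = 3659
nΣx² − (Σx)² = 127442 − 118336 = 9106; nΣy² − (Σy)² = 38283 − 36481 = 1802
r = 3659 / √(9106 × 1802) = 3659 / 4050.8039 ≈ 0.9033

0.9033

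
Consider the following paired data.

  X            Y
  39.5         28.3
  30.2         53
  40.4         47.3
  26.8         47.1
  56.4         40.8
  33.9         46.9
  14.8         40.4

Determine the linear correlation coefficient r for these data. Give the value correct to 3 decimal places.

n = 7, ΣX = 242, ΣY = 303.8, ΣX² = 9371.9, ΣY² = 13562, ΣXY = 10380.6
nΣXY − ΣXΣY = 72664.2 − 73519.6 = -855.4
nΣX² − (ΣX)² = 65603.3 − 58564 = 7039.3; nΣY² − (ΣY)² = 94934 − 92294.44 = 2639.56
r = -855.4 / √(7039.3 × 2639.56) = -855.4 / 4310.5284 ≈ -0.198

-0.198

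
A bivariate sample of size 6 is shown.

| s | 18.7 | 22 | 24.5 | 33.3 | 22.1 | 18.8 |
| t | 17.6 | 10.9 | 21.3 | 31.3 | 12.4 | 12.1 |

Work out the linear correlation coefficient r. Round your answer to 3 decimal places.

n = 6, Σs = 139.4, Σt = 105.6, Σs² = 3384.68, Σt² = 2162.12, Σst = 2634.58
nΣst − ΣsΣt = 15807.48 − 14720.64 = 1086.84
nΣs² − (Σs)² = 20308.08 − 19432.36 = 875.72; nΣt² − (Σt)² = 12972.72 − 11151.36 = 1821.36
r = 1086.84 / √(875.72 × 1821.36) = 1086.84 / 1262.9336 ≈ 0.861

0.861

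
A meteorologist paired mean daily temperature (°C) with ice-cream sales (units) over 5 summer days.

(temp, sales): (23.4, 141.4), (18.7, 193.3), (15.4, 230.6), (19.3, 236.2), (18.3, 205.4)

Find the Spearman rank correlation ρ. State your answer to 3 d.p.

Rank temp: 5, 3, 1, 4, 2
Rank sales: 1, 2, 4, 5, 3
d = rank(temp) − rank(sales): 4, 1, -3, -1, -1; Σd² = 28
ρ = 1 − 6Σd² / [n(n²−1)] = 1 − 6×28 / (5×24) = 1 − 168/120 ≈ -0.400

-0.400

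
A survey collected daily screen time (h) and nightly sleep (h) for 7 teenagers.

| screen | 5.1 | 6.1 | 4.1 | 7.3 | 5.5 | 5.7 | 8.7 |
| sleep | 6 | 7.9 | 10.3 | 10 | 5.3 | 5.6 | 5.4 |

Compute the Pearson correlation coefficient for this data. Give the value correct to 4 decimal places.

-0.2283

n = 7, Σx = 42.5, Σy = 50.5, Σx² = 271.75, Σy² = 393.11, Σxy = 302.07
nΣxy − ΣxΣy = 2114.49 − 2146.25 = -31.76
nΣx² − (Σx)² = 1902.25 − 1806.25 = 96; nΣy² − (Σy)² = 2751.77 − 2550.25 = 201.52
r = -31.76 / √(96 × 201.52) = -31.76 / 139.0896 ≈ -0.2283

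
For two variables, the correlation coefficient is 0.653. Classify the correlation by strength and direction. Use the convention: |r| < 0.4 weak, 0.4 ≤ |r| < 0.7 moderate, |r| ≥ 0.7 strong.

r = 0.653 > 0 so the relationship is positive.
|r| = 0.653, which falls in the moderate range.

moderate positive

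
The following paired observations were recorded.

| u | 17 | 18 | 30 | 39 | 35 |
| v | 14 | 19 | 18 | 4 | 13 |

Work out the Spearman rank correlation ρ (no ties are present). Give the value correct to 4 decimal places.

-0.7000

Rank u: 1, 2, 3, 5, 4
Rank v: 3, 5, 4, 1, 2
d = rank(u) − rank(v): -2, -3, -1, 4, 2; Σd² = 34
ρ = 1 − 6Σd² / [n(n²−1)] = 1 − 6×34 / (5×24) = 1 − 204/120 ≈ -0.7000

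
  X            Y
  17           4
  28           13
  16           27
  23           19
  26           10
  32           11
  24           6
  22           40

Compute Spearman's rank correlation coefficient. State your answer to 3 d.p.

-0.238

Rank X: 2, 7, 1, 4, 6, 8, 5, 3
Rank Y: 1, 5, 7, 6, 3, 4, 2, 8
d = rank(X) − rank(Y): 1, 2, -6, -2, 3, 4, 3, -5; Σd² = 104
ρ = 1 − 6Σd² / [n(n²−1)] = 1 − 6×104 / (8×63) = 1 − 624/504 ≈ -0.238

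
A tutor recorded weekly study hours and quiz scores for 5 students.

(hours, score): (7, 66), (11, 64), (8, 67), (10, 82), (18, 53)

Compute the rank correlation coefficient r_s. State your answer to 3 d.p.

Rank hours: 1, 4, 2, 3, 5
Rank score: 3, 2, 4, 5, 1
d = rank(hours) − rank(score): -2, 2, -2, -2, 4; Σd² = 32
ρ = 1 − 6Σd² / [n(n²−1)] = 1 − 6×32 / (5×24) = 1 − 192/120 ≈ -0.600

-0.600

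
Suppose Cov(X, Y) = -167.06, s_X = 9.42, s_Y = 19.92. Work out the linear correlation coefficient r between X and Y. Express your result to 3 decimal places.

-0.890

r = Cov(X,Y) / (s_X · s_Y) = -167.06 / (9.42 × 19.92)
  = -167.06 / 187.6464 ≈ -0.890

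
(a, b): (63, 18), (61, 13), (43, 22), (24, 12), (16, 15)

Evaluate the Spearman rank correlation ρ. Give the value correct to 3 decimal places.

0.300

Rank a: 5, 4, 3, 2, 1
Rank b: 4, 2, 5, 1, 3
d = rank(a) − rank(b): 1, 2, -2, 1, -2; Σd² = 14
ρ = 1 − 6Σd² / [n(n²−1)] = 1 − 6×14 / (5×24) = 1 − 84/120 ≈ 0.300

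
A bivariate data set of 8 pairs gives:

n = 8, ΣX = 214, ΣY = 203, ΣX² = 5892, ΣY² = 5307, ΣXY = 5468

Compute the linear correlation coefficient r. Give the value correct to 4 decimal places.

0.2336

r = (nΣXY − ΣXΣY) / √[(nΣX² − (ΣX)²)(nΣY² − (ΣY)²)]
Numerator: 8×5468 − 214×203 = 302
Denominator: √[(47136 − 45796)(42456 − 41209)] = √[1340 × 1247] = 1292.6639
r = 302 / 1292.6639 ≈ 0.2336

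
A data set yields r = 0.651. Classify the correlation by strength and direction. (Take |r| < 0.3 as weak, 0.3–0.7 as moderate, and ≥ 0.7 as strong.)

r = 0.651 > 0 so the relationship is positive.
|r| = 0.651, which falls in the moderate range.

moderate positive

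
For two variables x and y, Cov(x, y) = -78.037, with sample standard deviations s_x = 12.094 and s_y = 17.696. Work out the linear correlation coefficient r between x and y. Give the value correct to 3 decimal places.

r = Cov(x,y) / (s_x · s_y) = -78.037 / (12.094 × 17.696)
  = -78.037 / 214.0154 ≈ -0.365

-0.365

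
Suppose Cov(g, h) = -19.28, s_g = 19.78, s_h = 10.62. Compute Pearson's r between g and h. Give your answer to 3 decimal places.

r = Cov(g,h) / (s_g · s_h) = -19.28 / (19.78 × 10.62)
  = -19.28 / 210.0636 ≈ -0.092

-0.092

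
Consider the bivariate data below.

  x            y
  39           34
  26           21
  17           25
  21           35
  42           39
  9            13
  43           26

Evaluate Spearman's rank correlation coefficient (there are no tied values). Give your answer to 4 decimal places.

Rank x: 5, 4, 2, 3, 6, 1, 7
Rank y: 5, 2, 3, 6, 7, 1, 4
d = rank(x) − rank(y): 0, 2, -1, -3, -1, 0, 3; Σd² = 24
ρ = 1 − 6Σd² / [n(n²−1)] = 1 − 6×24 / (7×48) = 1 − 144/336 ≈ 0.5714

0.5714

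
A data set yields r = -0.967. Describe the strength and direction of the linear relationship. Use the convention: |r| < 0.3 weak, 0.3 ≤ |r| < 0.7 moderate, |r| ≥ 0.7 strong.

strong negative

r = -0.967 < 0 so the relationship is negative.
|r| = 0.967, which falls in the strong range.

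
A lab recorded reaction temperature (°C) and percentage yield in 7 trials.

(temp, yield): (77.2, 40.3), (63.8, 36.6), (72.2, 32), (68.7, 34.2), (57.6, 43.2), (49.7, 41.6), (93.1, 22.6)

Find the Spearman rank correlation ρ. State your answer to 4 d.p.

Rank temp: 6, 3, 5, 4, 2, 1, 7
Rank yield: 5, 4, 2, 3, 7, 6, 1
d = rank(temp) − rank(yield): 1, -1, 3, 1, -5, -5, 6; Σd² = 98
ρ = 1 − 6Σd² / [n(n²−1)] = 1 − 6×98 / (7×48) = 1 − 588/336 ≈ -0.7500

-0.7500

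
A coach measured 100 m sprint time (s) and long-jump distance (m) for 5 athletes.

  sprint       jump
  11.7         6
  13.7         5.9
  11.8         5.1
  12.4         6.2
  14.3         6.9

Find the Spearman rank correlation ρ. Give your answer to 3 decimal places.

Rank sprint: 1, 4, 2, 3, 5
Rank jump: 3, 2, 1, 4, 5
d = rank(sprint) − rank(jump): -2, 2, 1, -1, 0; Σd² = 10
ρ = 1 − 6Σd² / [n(n²−1)] = 1 − 6×10 / (5×24) = 1 − 60/120 ≈ 0.500

0.500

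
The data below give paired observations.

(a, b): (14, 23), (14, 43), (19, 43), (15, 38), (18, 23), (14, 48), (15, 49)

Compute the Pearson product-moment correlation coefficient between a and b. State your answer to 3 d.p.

n = 7, Σa = 109, Σb = 267, Σa² = 1723, Σb² = 10905, Σab = 4132
nΣab − ΣaΣb = 28924 − 29103 = -179
nΣa² − (Σa)² = 12061 − 11881 = 180; nΣb² − (Σb)² = 76335 − 71289 = 5046
r = -179 / √(180 × 5046) = -179 / 953.0373 ≈ -0.188

-0.188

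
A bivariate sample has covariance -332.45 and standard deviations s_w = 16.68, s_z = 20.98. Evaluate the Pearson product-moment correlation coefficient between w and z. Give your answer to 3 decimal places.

r = Cov(w,z) / (s_w · s_z) = -332.45 / (16.68 × 20.98)
  = -332.45 / 349.9464 ≈ -0.950

-0.950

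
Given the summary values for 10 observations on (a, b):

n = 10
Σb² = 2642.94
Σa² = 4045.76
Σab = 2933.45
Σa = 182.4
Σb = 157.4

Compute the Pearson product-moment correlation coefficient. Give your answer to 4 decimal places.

r = (nΣab − ΣaΣb) / √[(nΣa² − (Σa)²)(nΣb² − (Σb)²)]
Numerator: 10×2933.45 − 182.4×157.4 = 624.74
Denominator: √[(40457.6 − 33269.76)(26429.4 − 24774.76)] = √[7187.84 × 1654.64] = 3448.6646
r = 624.74 / 3448.6646 ≈ 0.1812

0.1812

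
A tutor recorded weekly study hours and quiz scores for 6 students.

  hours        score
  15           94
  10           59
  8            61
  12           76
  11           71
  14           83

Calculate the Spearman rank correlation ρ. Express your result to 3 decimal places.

0.943

Rank hours: 6, 2, 1, 4, 3, 5
Rank score: 6, 1, 2, 4, 3, 5
d = rank(hours) − rank(score): 0, 1, -1, 0, 0, 0; Σd² = 2
ρ = 1 − 6Σd² / [n(n²−1)] = 1 − 6×2 / (6×35) = 1 − 12/210 ≈ 0.943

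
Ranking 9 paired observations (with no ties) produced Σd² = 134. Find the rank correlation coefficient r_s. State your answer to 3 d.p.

ρ = 1 − 6Σd² / [n(n²−1)] = 1 − 6×134 / (9×80)
  = 1 − 804/720 = 1 − 1.1167 ≈ -0.117

-0.117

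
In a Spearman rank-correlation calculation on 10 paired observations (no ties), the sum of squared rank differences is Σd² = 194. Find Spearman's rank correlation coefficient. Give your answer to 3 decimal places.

ρ = 1 − 6Σd² / [n(n²−1)] = 1 − 6×194 / (10×99)
  = 1 − 1164/990 = 1 − 1.1758 ≈ -0.176

-0.176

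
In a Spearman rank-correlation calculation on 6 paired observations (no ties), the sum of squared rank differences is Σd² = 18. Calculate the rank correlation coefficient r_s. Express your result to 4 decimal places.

0.4857

ρ = 1 − 6Σd² / [n(n²−1)] = 1 − 6×18 / (6×35)
  = 1 − 108/210 = 1 − 0.51429 ≈ 0.4857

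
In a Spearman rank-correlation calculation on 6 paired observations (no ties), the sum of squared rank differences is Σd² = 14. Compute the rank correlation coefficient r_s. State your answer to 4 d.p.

ρ = 1 − 6Σd² / [n(n²−1)] = 1 − 6×14 / (6×35)
  = 1 − 84/210 = 1 − 0.40000 ≈ 0.6000

0.6000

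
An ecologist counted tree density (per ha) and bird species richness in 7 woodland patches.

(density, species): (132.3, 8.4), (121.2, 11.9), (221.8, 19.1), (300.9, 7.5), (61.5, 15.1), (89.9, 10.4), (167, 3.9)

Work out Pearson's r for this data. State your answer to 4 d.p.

-0.1484

n = 7, Σx = 1094.6, Σy = 76.3, Σx² = 211682.04, Σy² = 984.61, Σxy = 11561.64
nΣxy − ΣxΣy = 80931.48 − 83517.98 = -2586.5
nΣx² − (Σx)² = 1481774.28 − 1198149.16 = 283625.12; nΣy² − (Σy)² = 6892.27 − 5821.69 = 1070.58
r = -2586.5 / √(283625.12 × 1070.58) = -2586.5 / 17425.3660 ≈ -0.1484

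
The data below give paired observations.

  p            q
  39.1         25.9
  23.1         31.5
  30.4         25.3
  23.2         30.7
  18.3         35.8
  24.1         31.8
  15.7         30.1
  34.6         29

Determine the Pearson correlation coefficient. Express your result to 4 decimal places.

-0.7316

n = 8, Σp = 208.5, Σq = 240.1, Σp² = 5884.17, Σq² = 7285.53, Σpq = 6119.19
nΣpq − ΣpΣq = 48953.52 − 50060.85 = -1107.33
nΣp² − (Σp)² = 47073.36 − 43472.25 = 3601.11; nΣq² − (Σq)² = 58284.24 − 57648.01 = 636.23
r = -1107.33 / √(3601.11 × 636.23) = -1107.33 / 1513.6493 ≈ -0.7316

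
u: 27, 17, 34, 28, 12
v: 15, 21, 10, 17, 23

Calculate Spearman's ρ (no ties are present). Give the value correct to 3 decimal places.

-0.900

Rank u: 3, 2, 5, 4, 1
Rank v: 2, 4, 1, 3, 5
d = rank(u) − rank(v): 1, -2, 4, 1, -4; Σd² = 38
ρ = 1 − 6Σd² / [n(n²−1)] = 1 − 6×38 / (5×24) = 1 − 228/120 ≈ -0.900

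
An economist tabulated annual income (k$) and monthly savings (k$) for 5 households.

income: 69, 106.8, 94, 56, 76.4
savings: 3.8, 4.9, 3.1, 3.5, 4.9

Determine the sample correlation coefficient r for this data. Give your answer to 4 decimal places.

n = 5, Σx = 402.2, Σy = 20.2, Σx² = 33976.2, Σy² = 84.32, Σxy = 1647.28
nΣxy − ΣxΣy = 8236.4 − 8124.44 = 111.96
nΣx² − (Σx)² = 169881 − 161764.84 = 8116.16; nΣy² − (Σy)² = 421.6 − 408.04 = 13.56
r = 111.96 / √(8116.16 × 13.56) = 111.96 / 331.7456 ≈ 0.3375

0.3375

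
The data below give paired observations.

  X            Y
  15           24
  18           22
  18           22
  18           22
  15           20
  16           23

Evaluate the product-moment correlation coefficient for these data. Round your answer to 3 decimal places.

n = 6, ΣX = 100, ΣY = 133, ΣX² = 1678, ΣY² = 2957, ΣXY = 2216
nΣXY − ΣXΣY = 13296 − 13300 = -4
nΣX² − (ΣX)² = 10068 − 10000 = 68; nΣY² − (ΣY)² = 17742 − 17689 = 53
r = -4 / √(68 × 53) = -4 / 60.0333 ≈ -0.067

-0.067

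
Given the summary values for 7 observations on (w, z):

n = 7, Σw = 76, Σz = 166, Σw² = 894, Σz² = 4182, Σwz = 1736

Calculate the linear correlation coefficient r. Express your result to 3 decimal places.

r = (nΣwz − ΣwΣz) / √[(nΣw² − (Σw)²)(nΣz² − (Σz)²)]
Numerator: 7×1736 − 76×166 = -464
Denominator: √[(6258 − 5776)(29274 − 27556)] = √[482 × 1718] = 909.9868
r = -464 / 909.9868 ≈ -0.510

-0.510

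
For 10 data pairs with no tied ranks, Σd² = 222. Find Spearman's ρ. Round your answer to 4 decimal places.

-0.3455

ρ = 1 − 6Σd² / [n(n²−1)] = 1 − 6×222 / (10×99)
  = 1 − 1332/990 = 1 − 1.34545 ≈ -0.3455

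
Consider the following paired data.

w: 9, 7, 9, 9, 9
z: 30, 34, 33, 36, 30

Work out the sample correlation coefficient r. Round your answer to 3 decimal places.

-0.300

n = 5, Σw = 43, Σz = 163, Σw² = 373, Σz² = 5341, Σwz = 1399
nΣwz − ΣwΣz = 6995 − 7009 = -14
nΣw² − (Σw)² = 1865 − 1849 = 16; nΣz² − (Σz)² = 26705 − 26569 = 136
r = -14 / √(16 × 136) = -14 / 46.6476 ≈ -0.300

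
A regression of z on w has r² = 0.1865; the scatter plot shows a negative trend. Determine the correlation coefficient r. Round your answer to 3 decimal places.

-0.432

|r| = √0.1865 = 0.432
The association is negative, so r = −0.432.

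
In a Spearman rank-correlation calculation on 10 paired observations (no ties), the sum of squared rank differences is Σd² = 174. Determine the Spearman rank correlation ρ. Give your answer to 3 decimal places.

-0.055

ρ = 1 − 6Σd² / [n(n²−1)] = 1 − 6×174 / (10×99)
  = 1 − 1044/990 = 1 − 1.0545 ≈ -0.055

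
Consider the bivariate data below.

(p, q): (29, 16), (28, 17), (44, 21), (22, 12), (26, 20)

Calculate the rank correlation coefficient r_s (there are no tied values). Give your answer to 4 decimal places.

0.6000

Rank p: 4, 3, 5, 1, 2
Rank q: 2, 3, 5, 1, 4
d = rank(p) − rank(q): 2, 0, 0, 0, -2; Σd² = 8
ρ = 1 − 6Σd² / [n(n²−1)] = 1 − 6×8 / (5×24) = 1 − 48/120 ≈ 0.6000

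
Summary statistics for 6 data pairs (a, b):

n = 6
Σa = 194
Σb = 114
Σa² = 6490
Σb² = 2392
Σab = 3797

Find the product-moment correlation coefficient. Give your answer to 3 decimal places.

0.501

r = (nΣab − ΣaΣb) / √[(nΣa² − (Σa)²)(nΣb² − (Σb)²)]
Numerator: 6×3797 − 194×114 = 666
Denominator: √[(38940 − 37636)(14352 − 12996)] = √[1304 × 1356] = 1329.7458
r = 666 / 1329.7458 ≈ 0.501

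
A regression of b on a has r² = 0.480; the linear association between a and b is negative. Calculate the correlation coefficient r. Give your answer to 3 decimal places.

|r| = √0.480 = 0.693
The association is negative, so r = −0.693.

-0.693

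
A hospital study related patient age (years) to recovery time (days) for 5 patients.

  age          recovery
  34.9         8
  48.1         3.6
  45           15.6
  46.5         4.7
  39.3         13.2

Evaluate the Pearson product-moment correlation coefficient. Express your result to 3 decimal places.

-0.319

n = 5, Σx = 213.8, Σy = 45.1, Σx² = 9263.36, Σy² = 516.65, Σxy = 1891.67
nΣxy − ΣxΣy = 9458.35 − 9642.38 = -184.03
nΣx² − (Σx)² = 46316.8 − 45710.44 = 606.36; nΣy² − (Σy)² = 2583.25 − 2034.01 = 549.24
r = -184.03 / √(606.36 × 549.24) = -184.03 / 577.0937 ≈ -0.319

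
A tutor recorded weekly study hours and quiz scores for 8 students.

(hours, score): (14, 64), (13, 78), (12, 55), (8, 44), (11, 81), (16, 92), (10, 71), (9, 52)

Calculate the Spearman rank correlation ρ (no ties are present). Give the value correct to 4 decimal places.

Rank hours: 7, 6, 5, 1, 4, 8, 3, 2
Rank score: 4, 6, 3, 1, 7, 8, 5, 2
d = rank(hours) − rank(score): 3, 0, 2, 0, -3, 0, -2, 0; Σd² = 26
ρ = 1 − 6Σd² / [n(n²−1)] = 1 − 6×26 / (8×63) = 1 − 156/504 ≈ 0.6905

0.6905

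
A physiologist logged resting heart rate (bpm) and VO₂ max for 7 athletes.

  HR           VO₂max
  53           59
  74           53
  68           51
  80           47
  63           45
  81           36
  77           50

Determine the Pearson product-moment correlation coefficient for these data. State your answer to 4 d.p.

n = 7, Σx = 496, Σy = 341, Σx² = 35768, Σy² = 16921, Σxy = 23878
nΣxy − ΣxΣy = 167146 − 169136 = -1990
nΣx² − (Σx)² = 250376 − 246016 = 4360; nΣy² − (Σy)² = 118447 − 116281 = 2166
r = -1990 / √(4360 × 2166) = -1990 / 3073.0701 ≈ -0.6476

-0.6476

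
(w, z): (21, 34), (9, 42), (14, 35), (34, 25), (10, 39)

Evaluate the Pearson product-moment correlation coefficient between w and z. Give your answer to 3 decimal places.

-0.971

n = 5, Σw = 88, Σz = 175, Σw² = 1974, Σz² = 6291, Σwz = 2822
nΣwz − ΣwΣz = 14110 − 15400 = -1290
nΣw² − (Σw)² = 9870 − 7744 = 2126; nΣz² − (Σz)² = 31455 − 30625 = 830
r = -1290 / √(2126 × 830) = -1290 / 1328.3749 ≈ -0.971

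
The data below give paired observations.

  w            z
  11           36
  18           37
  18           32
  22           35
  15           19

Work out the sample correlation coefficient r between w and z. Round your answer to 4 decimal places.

n = 5, Σw = 84, Σz = 159, Σw² = 1478, Σz² = 5275, Σwz = 2693
nΣwz − ΣwΣz = 13465 − 13356 = 109
nΣw² − (Σw)² = 7390 − 7056 = 334; nΣz² − (Σz)² = 26375 − 25281 = 1094
r = 109 / √(334 × 1094) = 109 / 604.4799 ≈ 0.1803

0.1803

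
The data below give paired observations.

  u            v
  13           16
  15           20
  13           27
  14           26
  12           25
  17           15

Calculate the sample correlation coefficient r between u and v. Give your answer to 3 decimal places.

-0.597

n = 6, Σu = 84, Σv = 129, Σu² = 1192, Σv² = 2911, Σuv = 1778
nΣuv − ΣuΣv = 10668 − 10836 = -168
nΣu² − (Σu)² = 7152 − 7056 = 96; nΣv² − (Σv)² = 17466 − 16641 = 825
r = -168 / √(96 × 825) = -168 / 281.4249 ≈ -0.597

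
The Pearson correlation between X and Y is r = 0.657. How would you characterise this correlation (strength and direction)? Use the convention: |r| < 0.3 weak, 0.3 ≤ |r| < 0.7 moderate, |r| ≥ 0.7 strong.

moderate positive

r = 0.657 > 0 so the relationship is positive.
|r| = 0.657, which falls in the moderate range.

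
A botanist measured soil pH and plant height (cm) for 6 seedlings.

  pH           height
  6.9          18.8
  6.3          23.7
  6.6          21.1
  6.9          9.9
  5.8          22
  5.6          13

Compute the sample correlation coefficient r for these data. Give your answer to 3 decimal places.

-0.130

n = 6, Σx = 38.1, Σy = 108.5, Σx² = 243.47, Σy² = 2111.35, Σxy = 687
nΣxy − ΣxΣy = 4122 − 4133.85 = -11.85
nΣx² − (Σx)² = 1460.82 − 1451.61 = 9.21; nΣy² − (Σy)² = 12668.1 − 11772.25 = 895.85
r = -11.85 / √(9.21 × 895.85) = -11.85 / 90.8338 ≈ -0.130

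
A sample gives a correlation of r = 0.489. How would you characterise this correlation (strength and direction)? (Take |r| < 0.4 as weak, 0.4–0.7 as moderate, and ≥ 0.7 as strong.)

moderate positive

r = 0.489 > 0 so the relationship is positive.
|r| = 0.489, which falls in the moderate range.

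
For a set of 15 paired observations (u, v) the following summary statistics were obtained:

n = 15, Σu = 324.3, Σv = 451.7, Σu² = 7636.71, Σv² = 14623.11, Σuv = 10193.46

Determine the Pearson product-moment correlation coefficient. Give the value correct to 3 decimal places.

0.535

r = (nΣuv − ΣuΣv) / √[(nΣu² − (Σu)²)(nΣv² − (Σv)²)]
Numerator: 15×10193.46 − 324.3×451.7 = 6415.59
Denominator: √[(114550.65 − 105170.49)(219346.65 − 204032.89)] = √[9380.16 × 15313.76] = 11985.2209
r = 6415.59 / 11985.2209 ≈ 0.535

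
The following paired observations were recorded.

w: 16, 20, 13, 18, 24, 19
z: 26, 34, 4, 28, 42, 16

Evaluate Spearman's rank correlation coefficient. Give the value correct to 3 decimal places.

Rank w: 2, 5, 1, 3, 6, 4
Rank z: 3, 5, 1, 4, 6, 2
d = rank(w) − rank(z): -1, 0, 0, -1, 0, 2; Σd² = 6
ρ = 1 − 6Σd² / [n(n²−1)] = 1 − 6×6 / (6×35) = 1 − 36/210 ≈ 0.829

0.829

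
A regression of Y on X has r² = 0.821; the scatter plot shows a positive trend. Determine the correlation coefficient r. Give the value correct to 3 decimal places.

|r| = √0.821 = 0.906
The association is positive, so r = 0.906.

0.906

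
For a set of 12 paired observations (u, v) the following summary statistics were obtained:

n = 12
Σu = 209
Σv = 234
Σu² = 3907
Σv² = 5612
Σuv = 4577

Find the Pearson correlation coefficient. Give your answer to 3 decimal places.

0.948

r = (nΣuv − ΣuΣv) / √[(nΣu² − (Σu)²)(nΣv² − (Σv)²)]
Numerator: 12×4577 − 209×234 = 6018
Denominator: √[(46884 − 43681)(67344 − 54756)] = √[3203 × 12588] = 6349.7531
r = 6018 / 6349.7531 ≈ 0.948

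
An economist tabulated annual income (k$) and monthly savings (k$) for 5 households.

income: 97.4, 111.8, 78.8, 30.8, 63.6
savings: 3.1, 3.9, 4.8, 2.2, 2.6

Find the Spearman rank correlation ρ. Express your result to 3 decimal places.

Rank income: 4, 5, 3, 1, 2
Rank savings: 3, 4, 5, 1, 2
d = rank(income) − rank(savings): 1, 1, -2, 0, 0; Σd² = 6
ρ = 1 − 6Σd² / [n(n²−1)] = 1 − 6×6 / (5×24) = 1 − 36/120 ≈ 0.700

0.700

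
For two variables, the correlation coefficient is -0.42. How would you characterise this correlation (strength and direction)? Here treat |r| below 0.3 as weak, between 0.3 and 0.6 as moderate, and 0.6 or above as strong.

moderate negative

r = -0.42 < 0 so the relationship is negative.
|r| = 0.42, which falls in the moderate range.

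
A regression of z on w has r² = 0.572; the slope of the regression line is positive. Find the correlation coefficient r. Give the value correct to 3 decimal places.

|r| = √0.572 = 0.756
The association is positive, so r = 0.756.

0.756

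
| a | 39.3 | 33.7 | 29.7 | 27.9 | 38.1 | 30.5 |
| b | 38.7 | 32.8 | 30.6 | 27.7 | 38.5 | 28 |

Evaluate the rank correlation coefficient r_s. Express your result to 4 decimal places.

0.9429

Rank a: 6, 4, 2, 1, 5, 3
Rank b: 6, 4, 3, 1, 5, 2
d = rank(a) − rank(b): 0, 0, -1, 0, 0, 1; Σd² = 2
ρ = 1 − 6Σd² / [n(n²−1)] = 1 − 6×2 / (6×35) = 1 − 12/210 ≈ 0.9429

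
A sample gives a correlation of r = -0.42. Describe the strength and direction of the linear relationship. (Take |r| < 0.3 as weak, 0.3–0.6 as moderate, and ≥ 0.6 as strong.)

r = -0.42 < 0 so the relationship is negative.
|r| = 0.42, which falls in the moderate range.

moderate negative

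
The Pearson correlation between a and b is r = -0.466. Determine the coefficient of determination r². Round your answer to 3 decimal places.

0.217

r² = (-0.466)² = 0.217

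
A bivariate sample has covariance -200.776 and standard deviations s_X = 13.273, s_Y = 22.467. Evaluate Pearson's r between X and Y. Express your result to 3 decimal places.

-0.673

r = Cov(X,Y) / (s_X · s_Y) = -200.776 / (13.273 × 22.467)
  = -200.776 / 298.2045 ≈ -0.673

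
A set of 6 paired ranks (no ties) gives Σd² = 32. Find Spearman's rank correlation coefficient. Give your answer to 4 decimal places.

ρ = 1 − 6Σd² / [n(n²−1)] = 1 − 6×32 / (6×35)
  = 1 − 192/210 = 1 − 0.91429 ≈ 0.0857

0.0857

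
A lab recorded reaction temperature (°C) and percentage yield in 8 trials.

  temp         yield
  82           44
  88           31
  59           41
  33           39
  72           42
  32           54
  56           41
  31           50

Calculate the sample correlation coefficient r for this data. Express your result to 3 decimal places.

n = 8, Σx = 453, Σy = 342, Σx² = 29343, Σy² = 14960, Σxy = 18640
nΣxy − ΣxΣy = 149120 − 154926 = -5806
nΣx² − (Σx)² = 234744 − 205209 = 29535; nΣy² − (Σy)² = 119680 − 116964 = 2716
r = -5806 / √(29535 × 2716) = -5806 / 8956.3977 ≈ -0.648

-0.648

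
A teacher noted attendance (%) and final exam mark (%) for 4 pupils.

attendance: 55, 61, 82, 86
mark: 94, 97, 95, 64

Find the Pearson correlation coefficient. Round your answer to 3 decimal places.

-0.650

n = 4, Σx = 284, Σy = 350, Σx² = 20866, Σy² = 31366, Σxy = 24381
nΣxy − ΣxΣy = 97524 − 99400 = -1876
nΣx² − (Σx)² = 83464 − 80656 = 2808; nΣy² − (Σy)² = 125464 − 122500 = 2964
r = -1876 / √(2808 × 2964) = -1876 / 2884.9458 ≈ -0.650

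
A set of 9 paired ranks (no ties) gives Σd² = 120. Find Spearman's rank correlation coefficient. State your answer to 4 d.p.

ρ = 1 − 6Σd² / [n(n²−1)] = 1 − 6×120 / (9×80)
  = 1 − 720/720 = 1 − 1.00000 ≈ 0.0000

0.0000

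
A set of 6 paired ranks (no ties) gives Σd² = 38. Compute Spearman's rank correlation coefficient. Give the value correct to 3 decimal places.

ρ = 1 − 6Σd² / [n(n²−1)] = 1 − 6×38 / (6×35)
  = 1 − 228/210 = 1 − 1.0857 ≈ -0.086

-0.086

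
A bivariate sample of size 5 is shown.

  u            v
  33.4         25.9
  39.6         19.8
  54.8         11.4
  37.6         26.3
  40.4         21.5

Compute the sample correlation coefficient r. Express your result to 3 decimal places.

-0.953

n = 5, Σu = 205.8, Σv = 104.9, Σu² = 8732.68, Σv² = 2346.75, Σuv = 4131.34
nΣuv − ΣuΣv = 20656.7 − 21588.42 = -931.72
nΣu² − (Σu)² = 43663.4 − 42353.64 = 1309.76; nΣv² − (Σv)² = 11733.75 − 11004.01 = 729.74
r = -931.72 / √(1309.76 × 729.74) = -931.72 / 977.6422 ≈ -0.953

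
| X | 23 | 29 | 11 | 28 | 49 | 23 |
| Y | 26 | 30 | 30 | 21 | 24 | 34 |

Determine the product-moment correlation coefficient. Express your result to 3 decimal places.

n = 6, ΣX = 163, ΣY = 165, ΣX² = 5205, ΣY² = 4649, ΣXY = 4344
nΣXY − ΣXΣY = 26064 − 26895 = -831
nΣX² − (ΣX)² = 31230 − 26569 = 4661; nΣY² − (ΣY)² = 27894 − 27225 = 669
r = -831 / √(4661 × 669) = -831 / 1765.8451 ≈ -0.471

-0.471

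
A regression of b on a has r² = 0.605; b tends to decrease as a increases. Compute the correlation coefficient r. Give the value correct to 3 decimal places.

|r| = √0.605 = 0.778
The association is negative, so r = −0.778.

-0.778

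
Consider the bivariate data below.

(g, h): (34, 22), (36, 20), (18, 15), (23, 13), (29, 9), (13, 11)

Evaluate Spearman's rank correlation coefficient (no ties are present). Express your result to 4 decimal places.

0.5429

Rank g: 5, 6, 2, 3, 4, 1
Rank h: 6, 5, 4, 3, 1, 2
d = rank(g) − rank(h): -1, 1, -2, 0, 3, -1; Σd² = 16
ρ = 1 − 6Σd² / [n(n²−1)] = 1 − 6×16 / (6×35) = 1 − 96/210 ≈ 0.5429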